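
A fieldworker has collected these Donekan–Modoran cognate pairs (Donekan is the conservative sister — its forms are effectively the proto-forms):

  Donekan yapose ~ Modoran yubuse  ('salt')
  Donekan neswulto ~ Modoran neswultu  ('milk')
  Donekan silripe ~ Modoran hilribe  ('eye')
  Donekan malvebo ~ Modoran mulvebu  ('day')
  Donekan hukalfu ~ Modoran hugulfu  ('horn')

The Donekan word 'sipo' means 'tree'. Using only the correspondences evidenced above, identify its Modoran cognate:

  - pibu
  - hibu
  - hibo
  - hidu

hibu

silripe ~ hilribe — Donekan s corresponds to Modoran h word-initially before a front vowel.
yapose ~ yubuse — Donekan p corresponds to Modoran b between vowels (before a back vowel).
neswulto ~ neswultu, malvebo ~ mulvebu — Donekan o corresponds to Modoran u word-finally.
Applying these to Donekan 'sipo':
  sipo → hipo   (s→h word-initially before a front vowel)
  hipo → hibo   (p→b between vowels (before a back vowel))
  hibo → hibu   (o→u word-finally)
So the Modoran cognate is 'hibu'.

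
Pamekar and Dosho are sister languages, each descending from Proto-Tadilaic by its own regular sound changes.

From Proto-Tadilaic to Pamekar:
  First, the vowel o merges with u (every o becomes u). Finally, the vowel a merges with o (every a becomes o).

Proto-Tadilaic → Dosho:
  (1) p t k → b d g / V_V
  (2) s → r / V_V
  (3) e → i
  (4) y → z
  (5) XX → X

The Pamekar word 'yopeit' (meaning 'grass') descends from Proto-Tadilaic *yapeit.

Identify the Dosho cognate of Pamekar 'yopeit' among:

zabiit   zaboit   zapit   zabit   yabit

zabit

Dosho: *yapeit
  yapeit → yabeit   [intervocalic voicing]
  yabeit (rule 2 does not apply)
  yabeit → yabiit   [vowel merger]
  yabiit → zabiit   [unconditioned shift]
  zabiit → zabit   [degemination]
  giving Dosho zabit.
Among the options, 'zabit' alone shows every Dosho change applied in order.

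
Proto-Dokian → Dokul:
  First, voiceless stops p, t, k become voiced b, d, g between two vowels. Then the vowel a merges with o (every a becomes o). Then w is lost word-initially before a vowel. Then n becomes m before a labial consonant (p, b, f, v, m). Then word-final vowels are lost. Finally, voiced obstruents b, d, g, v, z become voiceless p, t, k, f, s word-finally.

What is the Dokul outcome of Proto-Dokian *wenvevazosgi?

Dokul: start from *wenvevazosgi.
  rule 1: no change — wenvevazosgi
  rule 2 (vowel merger): wenvevazosgi → wenvevozosgi
  rule 3 (glide loss): wenvevozosgi → envevozosgi
  rule 4 (nasal place assimilation): envevozosgi → emvevozosgi
  rule 5 (apocope): emvevozosgi → emvevozosg
  rule 6 (final devoicing): emvevozosg → emvevozosk
  ⇒ Dokul emvevozosk

emvevozosk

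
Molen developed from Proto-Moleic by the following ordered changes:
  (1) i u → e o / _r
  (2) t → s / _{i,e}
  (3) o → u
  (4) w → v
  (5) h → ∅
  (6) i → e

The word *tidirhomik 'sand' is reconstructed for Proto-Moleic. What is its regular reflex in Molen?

sederumek

Molen: *tidirhomik > tiderhomik > siderhomik > siderhumik > siderumik > sederumek  (by pre-rhotic lowering, palatalisation, vowel merger, h-loss, vowel merger)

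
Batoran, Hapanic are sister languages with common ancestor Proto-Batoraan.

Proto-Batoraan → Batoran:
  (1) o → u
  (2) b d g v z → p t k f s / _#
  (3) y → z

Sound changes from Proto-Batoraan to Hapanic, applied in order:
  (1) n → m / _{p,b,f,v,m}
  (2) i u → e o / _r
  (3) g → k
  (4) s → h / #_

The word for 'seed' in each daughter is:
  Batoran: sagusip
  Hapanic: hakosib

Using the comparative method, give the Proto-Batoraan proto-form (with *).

*sagosib

Position 3: Batoran has g, Hapanic has k. Batoran preserves g here (none of its changes turn any other segment into g), so the proto-segment is *g.
Position 7: Batoran has p, Hapanic has b. Hapanic preserves b here (none of its changes turn any other segment into b), so the proto-segment is *b.
Position 4: Batoran has u, Hapanic has o. Taking the neighbouring segments as reconstructed: Batoran u could go back to *o or *u; Hapanic o can only go back to *o — the one source consistent with every daughter is *o.
Continuing position by position gives *sagosib; check it forward:
Batoran: *sagosib
  sagosib → sagusib   [vowel merger]
  sagusib → sagusip   [final devoicing]
  sagusip (rule 3 does not apply)
  giving Batoran sagusip.
Hapanic: *sagosib
  sagosib (rule 1 does not apply)
  sagosib (rule 2 does not apply)
  sagosib → sakosib   [unconditioned shift]
  sakosib → hakosib   [debuccalisation]
  giving Hapanic hakosib.
*sagosib is the unique common source.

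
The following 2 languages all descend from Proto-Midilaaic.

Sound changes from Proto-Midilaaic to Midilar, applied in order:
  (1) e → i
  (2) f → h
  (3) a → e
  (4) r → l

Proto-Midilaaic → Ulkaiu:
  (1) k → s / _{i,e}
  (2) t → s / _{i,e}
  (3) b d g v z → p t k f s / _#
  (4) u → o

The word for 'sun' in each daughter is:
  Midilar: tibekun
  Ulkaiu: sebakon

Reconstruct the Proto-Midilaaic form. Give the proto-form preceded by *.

*tebakun

Position 6: Midilar has u, Ulkaiu has o. Midilar preserves u here (none of its changes turn any other segment into u), so the proto-segment is *u.
Position 4: Midilar has e, Ulkaiu has a. Ulkaiu preserves a here (none of its changes turn any other segment into a), so the proto-segment is *a.
Continuing position by position gives *tebakun; check it forward:
Midilar: *tebakun > tibakun > tibekun  (by vowel merger, vowel merger)
Ulkaiu: start from *tebakun.
  rule 1: no change — tebakun
  rule 2 (palatalisation): tebakun → sebakun
  rule 3: no change — sebakun
  rule 4 (vowel merger): sebakun → sebakon
  ⇒ Ulkaiu sebakon
No other proto-form is consistent with every reflex, so the reconstruction is *tebakun.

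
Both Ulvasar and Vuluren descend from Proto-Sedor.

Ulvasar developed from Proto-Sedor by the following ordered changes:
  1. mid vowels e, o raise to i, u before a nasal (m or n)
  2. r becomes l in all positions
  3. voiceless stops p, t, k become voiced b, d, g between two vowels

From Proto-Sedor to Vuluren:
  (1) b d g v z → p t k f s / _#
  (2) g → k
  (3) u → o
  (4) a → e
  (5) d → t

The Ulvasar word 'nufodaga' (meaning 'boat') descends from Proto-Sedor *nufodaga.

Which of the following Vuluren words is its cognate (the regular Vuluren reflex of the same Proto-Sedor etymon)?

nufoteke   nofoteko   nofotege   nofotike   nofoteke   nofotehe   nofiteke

Vuluren: *nufodaga > nufodaka > nofodaka > nofodeke > nofoteke  (by unconditioned shift, vowel merger, vowel merger, unconditioned shift)
Among the options, 'nofoteke' alone shows every Vuluren change applied in order.

nofoteke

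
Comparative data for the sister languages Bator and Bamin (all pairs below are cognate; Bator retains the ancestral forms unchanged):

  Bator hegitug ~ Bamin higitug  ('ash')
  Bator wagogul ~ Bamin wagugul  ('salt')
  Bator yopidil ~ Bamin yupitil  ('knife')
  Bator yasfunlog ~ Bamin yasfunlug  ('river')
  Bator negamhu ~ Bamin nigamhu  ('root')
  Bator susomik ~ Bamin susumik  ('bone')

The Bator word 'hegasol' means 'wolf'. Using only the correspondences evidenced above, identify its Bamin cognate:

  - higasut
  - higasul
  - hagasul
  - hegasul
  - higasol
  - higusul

hegitug ~ higitug, negamhu ~ nigamhu — Bator e corresponds to Bamin i after a consonant, before a consonant other than r, m, n, p, b, f, v.
wagogul ~ wagugul, yasfunlog ~ yasfunlug — Bator o corresponds to Bamin u after a consonant, before a consonant other than r, m, n, p, b, f, v.
Applying these to Bator 'hegasol':
  hegasol → higasol   (e→i after a consonant, before a consonant other than r, m, n, p, b, f, v)
  higasol → higasul   (o→u after a consonant, before a consonant other than r, m, n, p, b, f, v)
So the Bamin cognate is 'higasul'.

higasul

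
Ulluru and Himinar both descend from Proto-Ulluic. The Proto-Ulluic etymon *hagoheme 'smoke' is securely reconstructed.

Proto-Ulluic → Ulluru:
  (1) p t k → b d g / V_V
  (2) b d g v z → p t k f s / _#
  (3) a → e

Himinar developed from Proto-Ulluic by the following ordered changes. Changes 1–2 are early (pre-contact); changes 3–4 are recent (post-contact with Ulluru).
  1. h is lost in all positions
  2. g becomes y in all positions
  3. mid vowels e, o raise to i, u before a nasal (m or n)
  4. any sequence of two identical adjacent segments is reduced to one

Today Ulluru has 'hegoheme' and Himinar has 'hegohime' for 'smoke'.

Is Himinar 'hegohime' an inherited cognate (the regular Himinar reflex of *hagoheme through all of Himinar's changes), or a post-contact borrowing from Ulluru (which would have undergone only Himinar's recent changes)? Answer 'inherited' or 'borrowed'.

If inherited, *hagoheme would pass through all of Himinar's changes:
Himinar: start from *hagoheme.
  rule 1 (h-loss): hagoheme → agoeme
  rule 2 (unconditioned shift): agoeme → ayoeme
  rule 3 (pre-nasal raising): ayoeme → ayoime
  rule 4: no change — ayoime
  ⇒ Himinar ayoime
If borrowed from Ulluru 'hegoheme' after the early changes, it would undergo only the recent ones:
  rule 3 (pre-nasal raising): hegoheme → hegohime
  rule 4 (degemination): no change (hegohime)
  ⇒ as a loan: hegohime
Himinar 'hegohime' matches the loan outcome 'hegohime', not the inherited 'ayoime' — it skipped the early Himinar changes, so it was borrowed from Ulluru.

borrowed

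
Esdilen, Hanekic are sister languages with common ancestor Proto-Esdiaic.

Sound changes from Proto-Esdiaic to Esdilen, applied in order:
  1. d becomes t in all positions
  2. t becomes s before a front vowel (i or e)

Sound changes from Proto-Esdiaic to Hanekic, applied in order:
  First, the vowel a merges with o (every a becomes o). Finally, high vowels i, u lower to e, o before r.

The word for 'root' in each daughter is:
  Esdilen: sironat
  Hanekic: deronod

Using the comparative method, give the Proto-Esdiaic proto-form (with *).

*dironad

Position 2: Esdilen has i, Hanekic has e. Esdilen preserves i here (none of its changes turn any other segment into i), so the proto-segment is *i.
Position 1: Esdilen has s, Hanekic has d. Hanekic preserves d here (none of its changes turn any other segment into d), so the proto-segment is *d.
Position 6: Esdilen has a, Hanekic has o. Esdilen preserves a here (none of its changes turn any other segment into a), so the proto-segment is *a.
This points to *dironad. Verify forward in each daughter:
Esdilen: *dironad
  dironad → tironat   [unconditioned shift]
  tironat → sironat   [palatalisation]
  giving Esdilen sironat.
Hanekic: *dironad > dironod > deronod  (by vowel merger, pre-rhotic lowering)
*dironad is the unique common source.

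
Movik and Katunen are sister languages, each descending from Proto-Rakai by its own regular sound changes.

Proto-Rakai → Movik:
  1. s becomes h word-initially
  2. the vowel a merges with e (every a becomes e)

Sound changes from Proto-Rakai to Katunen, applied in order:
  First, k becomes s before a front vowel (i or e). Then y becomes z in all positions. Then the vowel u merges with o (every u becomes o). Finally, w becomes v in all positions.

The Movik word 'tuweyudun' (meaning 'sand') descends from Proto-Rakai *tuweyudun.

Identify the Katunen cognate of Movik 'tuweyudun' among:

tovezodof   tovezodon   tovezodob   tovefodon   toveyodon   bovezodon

Katunen: *tuweyudun
  tuweyudun (rule 1 does not apply)
  tuweyudun → tuwezudun   [unconditioned shift]
  tuwezudun → towezodon   [vowel merger]
  towezodon → tovezodon   [unconditioned shift]
  giving Katunen tovezodon.
The other candidates each miss or misapply at least one Katunen change.

tovezodon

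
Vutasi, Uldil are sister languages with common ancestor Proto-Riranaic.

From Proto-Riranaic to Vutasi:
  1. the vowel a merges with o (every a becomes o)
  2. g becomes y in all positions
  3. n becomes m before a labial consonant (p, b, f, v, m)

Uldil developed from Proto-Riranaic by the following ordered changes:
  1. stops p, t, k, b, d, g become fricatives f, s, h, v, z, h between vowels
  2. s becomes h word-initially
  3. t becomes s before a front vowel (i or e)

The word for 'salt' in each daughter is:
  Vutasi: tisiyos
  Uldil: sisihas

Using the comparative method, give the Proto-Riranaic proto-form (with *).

*tisigas

Position 1: Vutasi has t, Uldil has s. Vutasi preserves t here (none of its changes turn any other segment into t), so the proto-segment is *t.
Position 5: Vutasi has y, Uldil has h. Taking the neighbouring segments as reconstructed: Vutasi y could go back to *g or *y; Uldil h could go back to *k or *g or *h — the one source consistent with every daughter is *g.
Position 6: Vutasi has o, Uldil has a. Uldil preserves a here (none of its changes turn any other segment into a), so the proto-segment is *a.
Continuing position by position gives *tisigas; check it forward:
Vutasi: start from *tisigas.
  rule 1 (vowel merger): tisigas → tisigos
  rule 2 (unconditioned shift): tisigos → tisiyos
  rule 3: no change — tisiyos
  ⇒ Vutasi tisiyos
Uldil: start from *tisigas.
  rule 1 (intervocalic lenition): tisigas → tisihas
  rule 2: no change — tisihas
  rule 3 (palatalisation): tisihas → sisihas
  ⇒ Uldil sisihas
No other proto-form is consistent with every reflex, so the reconstruction is *tisigas.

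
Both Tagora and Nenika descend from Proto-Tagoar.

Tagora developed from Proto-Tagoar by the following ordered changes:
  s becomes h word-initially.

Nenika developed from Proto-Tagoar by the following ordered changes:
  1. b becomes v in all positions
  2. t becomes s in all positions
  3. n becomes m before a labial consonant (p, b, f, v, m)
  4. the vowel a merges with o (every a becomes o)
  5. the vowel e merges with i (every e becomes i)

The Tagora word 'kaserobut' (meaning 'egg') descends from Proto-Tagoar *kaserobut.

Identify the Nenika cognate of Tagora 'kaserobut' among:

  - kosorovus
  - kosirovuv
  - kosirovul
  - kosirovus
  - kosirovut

kosirovus

Nenika: start from *kaserobut.
  rule 1 (unconditioned shift): kaserobut → kaserovut
  rule 2 (unconditioned shift): kaserovut → kaserovus
  rule 3: no change — kaserovus
  rule 4 (vowel merger): kaserovus → koserovus
  rule 5 (vowel merger): koserovus → kosirovus
  ⇒ Nenika kosirovus
The other candidates each miss or misapply at least one Nenika change.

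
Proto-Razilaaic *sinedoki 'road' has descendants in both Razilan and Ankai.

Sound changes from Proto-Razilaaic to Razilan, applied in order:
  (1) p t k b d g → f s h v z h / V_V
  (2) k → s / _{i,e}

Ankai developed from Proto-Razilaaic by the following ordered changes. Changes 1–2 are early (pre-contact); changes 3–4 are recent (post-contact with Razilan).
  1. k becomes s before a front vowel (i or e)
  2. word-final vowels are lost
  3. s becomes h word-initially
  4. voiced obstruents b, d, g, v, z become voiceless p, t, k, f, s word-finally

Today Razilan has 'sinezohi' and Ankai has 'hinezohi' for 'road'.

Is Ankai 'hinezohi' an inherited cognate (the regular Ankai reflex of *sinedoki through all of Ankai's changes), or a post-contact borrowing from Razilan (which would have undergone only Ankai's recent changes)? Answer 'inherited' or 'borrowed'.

borrowed

If inherited, *sinedoki would pass through all of Ankai's changes:
Ankai: *sinedoki > sinedosi > sinedos > hinedos  (by palatalisation, apocope, debuccalisation)
If borrowed from Razilan 'sinezohi' after the early changes, it would undergo only the recent ones:
  rule 3 (debuccalisation): sinezohi → hinezohi
  rule 4 (final devoicing): no change (hinezohi)
  ⇒ as a loan: hinezohi
Ankai 'hinezohi' matches the loan outcome 'hinezohi', not the inherited 'hinedos' — it skipped the early Ankai changes, so it was borrowed from Razilan.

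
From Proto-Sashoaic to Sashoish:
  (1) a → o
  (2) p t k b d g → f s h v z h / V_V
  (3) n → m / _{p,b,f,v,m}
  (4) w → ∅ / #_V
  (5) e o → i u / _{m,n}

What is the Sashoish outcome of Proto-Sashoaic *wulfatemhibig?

Sashoish: *wulfatemhibig
  wulfatemhibig → wulfotemhibig   [vowel merger]
  wulfotemhibig → wulfosemhivig   [intervocalic lenition]
  wulfosemhivig (rule 3 does not apply)
  wulfosemhivig → ulfosemhivig   [glide loss]
  ulfosemhivig → ulfosimhivig   [pre-nasal raising]
  giving Sashoish ulfosimhivig.

ulfosimhivig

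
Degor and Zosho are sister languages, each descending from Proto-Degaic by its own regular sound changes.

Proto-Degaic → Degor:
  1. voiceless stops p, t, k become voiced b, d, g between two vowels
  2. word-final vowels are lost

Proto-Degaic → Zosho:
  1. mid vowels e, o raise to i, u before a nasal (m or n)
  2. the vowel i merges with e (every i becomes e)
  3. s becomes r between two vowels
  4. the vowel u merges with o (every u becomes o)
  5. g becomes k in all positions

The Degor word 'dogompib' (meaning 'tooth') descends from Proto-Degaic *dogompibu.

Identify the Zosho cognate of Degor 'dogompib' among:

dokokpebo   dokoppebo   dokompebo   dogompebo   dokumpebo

dokompebo

Zosho: *dogompibu > dogumpibu > dogumpebu > dogompebo > dokompebo  (by pre-nasal raising, vowel merger, vowel merger, unconditioned shift)
Only 'dokompebo' matches the regular Zosho development of *dogompibu.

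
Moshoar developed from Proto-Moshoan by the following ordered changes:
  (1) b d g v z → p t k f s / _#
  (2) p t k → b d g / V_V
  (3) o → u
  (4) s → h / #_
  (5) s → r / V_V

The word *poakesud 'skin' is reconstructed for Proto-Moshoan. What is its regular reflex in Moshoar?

Moshoar: *poakesud
  poakesud → poakesut   [final devoicing]
  poakesut → poagesut   [intervocalic voicing]
  poagesut → puagesut   [vowel merger]
  puagesut (rule 4 does not apply)
  puagesut → puagerut   [rhotacism]
  giving Moshoar puagerut.

puagerut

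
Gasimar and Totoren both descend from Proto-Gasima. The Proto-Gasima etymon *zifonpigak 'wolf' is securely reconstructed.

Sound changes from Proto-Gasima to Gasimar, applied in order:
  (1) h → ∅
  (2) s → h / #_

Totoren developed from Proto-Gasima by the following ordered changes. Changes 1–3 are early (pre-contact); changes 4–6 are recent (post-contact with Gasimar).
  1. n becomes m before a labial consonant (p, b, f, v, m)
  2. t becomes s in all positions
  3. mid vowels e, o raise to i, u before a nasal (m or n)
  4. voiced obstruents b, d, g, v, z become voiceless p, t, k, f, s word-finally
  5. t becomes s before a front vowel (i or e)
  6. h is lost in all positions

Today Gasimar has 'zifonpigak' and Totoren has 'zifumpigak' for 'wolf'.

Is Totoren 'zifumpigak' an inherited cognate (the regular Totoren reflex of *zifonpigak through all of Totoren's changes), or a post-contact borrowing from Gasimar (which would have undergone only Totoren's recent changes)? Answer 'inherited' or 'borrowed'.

inherited

If inherited, *zifonpigak would pass through all of Totoren's changes:
Totoren: *zifonpigak
  zifonpigak → zifompigak   [nasal place assimilation]
  zifompigak (rule 2 does not apply)
  zifompigak → zifumpigak   [pre-nasal raising]
  zifumpigak (rule 4 does not apply)
  zifumpigak (rule 5 does not apply)
  zifumpigak (rule 6 does not apply)
  giving Totoren zifumpigak.
If borrowed from Gasimar 'zifonpigak' after the early changes, it would undergo only the recent ones:
  rule 4 (final devoicing): no change (zifonpigak)
  rule 5 (palatalisation): no change (zifonpigak)
  rule 6 (h-loss): no change (zifonpigak)
  ⇒ as a loan: zifonpigak
Totoren 'zifumpigak' matches the inherited outcome exactly, so it is an inherited cognate, not a loan.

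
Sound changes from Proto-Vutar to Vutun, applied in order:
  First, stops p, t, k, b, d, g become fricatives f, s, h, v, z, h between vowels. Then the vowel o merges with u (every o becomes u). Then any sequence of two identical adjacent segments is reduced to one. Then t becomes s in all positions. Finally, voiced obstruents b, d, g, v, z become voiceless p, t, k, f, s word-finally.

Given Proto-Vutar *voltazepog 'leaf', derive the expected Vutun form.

Vutun: *voltazepog > voltazefog > vultazefug > vulsazefug > vulsazefuk  (by intervocalic lenition, vowel merger, unconditioned shift, final devoicing)

vulsazefuk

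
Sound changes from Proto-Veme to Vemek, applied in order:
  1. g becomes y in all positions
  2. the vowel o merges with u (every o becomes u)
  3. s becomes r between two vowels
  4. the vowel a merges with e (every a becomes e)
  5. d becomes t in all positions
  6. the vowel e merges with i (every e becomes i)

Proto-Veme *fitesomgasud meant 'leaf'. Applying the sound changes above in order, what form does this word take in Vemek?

Vemek: *fitesomgasud > fitesomyasud > fitesumyasud > fiterumyarud > fiterumyerud > fiterumyerut > fitirumyirut  (by unconditioned shift, vowel merger, rhotacism, vowel merger, unconditioned shift, vowel merger)

fitirumyirut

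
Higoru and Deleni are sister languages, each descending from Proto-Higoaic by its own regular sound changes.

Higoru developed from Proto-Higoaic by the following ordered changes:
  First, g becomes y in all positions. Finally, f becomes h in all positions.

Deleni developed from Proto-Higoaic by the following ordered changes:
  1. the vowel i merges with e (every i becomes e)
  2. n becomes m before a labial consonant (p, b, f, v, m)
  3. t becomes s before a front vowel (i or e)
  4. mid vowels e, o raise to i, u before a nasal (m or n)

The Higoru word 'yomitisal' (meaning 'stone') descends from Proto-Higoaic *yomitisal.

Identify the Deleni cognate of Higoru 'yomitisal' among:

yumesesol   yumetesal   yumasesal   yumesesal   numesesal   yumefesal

yumesesal

Deleni: *yomitisal
  yomitisal → yometesal   [vowel merger]
  yometesal (rule 2 does not apply)
  yometesal → yomesesal   [palatalisation]
  yomesesal → yumesesal   [pre-nasal raising]
  giving Deleni yumesesal.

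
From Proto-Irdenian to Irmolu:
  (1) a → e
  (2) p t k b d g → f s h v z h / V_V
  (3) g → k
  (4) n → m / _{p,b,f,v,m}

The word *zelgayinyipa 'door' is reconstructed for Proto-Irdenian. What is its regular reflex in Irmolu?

zelkeyinyife

Irmolu: start from *zelgayinyipa.
  rule 1 (vowel merger): zelgayinyipa → zelgeyinyipe
  rule 2 (intervocalic lenition): zelgeyinyipe → zelgeyinyife
  rule 3 (unconditioned shift): zelgeyinyife → zelkeyinyife
  rule 4: no change — zelkeyinyife
  ⇒ Irmolu zelkeyinyife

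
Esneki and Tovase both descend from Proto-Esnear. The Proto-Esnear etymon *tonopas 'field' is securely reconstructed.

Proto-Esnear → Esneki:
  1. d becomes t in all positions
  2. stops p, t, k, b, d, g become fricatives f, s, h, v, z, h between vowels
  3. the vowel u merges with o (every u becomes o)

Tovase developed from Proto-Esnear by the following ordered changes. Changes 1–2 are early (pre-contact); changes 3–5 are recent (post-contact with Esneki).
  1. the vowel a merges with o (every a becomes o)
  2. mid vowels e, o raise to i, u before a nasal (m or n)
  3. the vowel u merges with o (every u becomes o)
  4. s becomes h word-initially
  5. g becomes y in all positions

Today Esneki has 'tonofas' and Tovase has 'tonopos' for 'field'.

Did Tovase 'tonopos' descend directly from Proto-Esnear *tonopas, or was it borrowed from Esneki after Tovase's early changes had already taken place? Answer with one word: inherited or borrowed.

inherited

If inherited, *tonopas would pass through all of Tovase's changes:
Tovase: *tonopas > tonopos > tunopos > tonopos  (by vowel merger, pre-nasal raising, vowel merger)
If borrowed from Esneki 'tonofas' after the early changes, it would undergo only the recent ones:
  rule 3 (vowel merger): no change (tonofas)
  rule 4 (debuccalisation): no change (tonofas)
  rule 5 (unconditioned shift): no change (tonofas)
  ⇒ as a loan: tonofas
Tovase 'tonopos' matches the inherited outcome exactly, so it is an inherited cognate, not a loan.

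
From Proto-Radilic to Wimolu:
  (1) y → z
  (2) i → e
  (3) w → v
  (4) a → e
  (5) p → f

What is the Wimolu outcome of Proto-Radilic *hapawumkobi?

hefevumkobe

Wimolu: start from *hapawumkobi.
  rule 1: no change — hapawumkobi
  rule 2 (vowel merger): hapawumkobi → hapawumkobe
  rule 3 (unconditioned shift): hapawumkobe → hapavumkobe
  rule 4 (vowel merger): hapavumkobe → hepevumkobe
  rule 5 (unconditioned shift): hepevumkobe → hefevumkobe
  ⇒ Wimolu hefevumkobe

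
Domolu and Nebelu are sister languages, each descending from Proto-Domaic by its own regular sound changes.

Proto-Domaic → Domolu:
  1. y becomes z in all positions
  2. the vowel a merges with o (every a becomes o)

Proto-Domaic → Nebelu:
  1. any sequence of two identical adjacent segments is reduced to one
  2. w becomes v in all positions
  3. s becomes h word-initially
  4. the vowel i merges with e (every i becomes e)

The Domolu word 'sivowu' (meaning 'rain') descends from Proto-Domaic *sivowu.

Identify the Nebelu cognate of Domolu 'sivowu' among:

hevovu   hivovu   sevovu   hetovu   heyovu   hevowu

hevovu

Nebelu: start from *sivowu.
  rule 1: no change — sivowu
  rule 2 (unconditioned shift): sivowu → sivovu
  rule 3 (debuccalisation): sivovu → hivovu
  rule 4 (vowel merger): hivovu → hevovu
  ⇒ Nebelu hevovu
Among the options, 'hevovu' alone shows every Nebelu change applied in order.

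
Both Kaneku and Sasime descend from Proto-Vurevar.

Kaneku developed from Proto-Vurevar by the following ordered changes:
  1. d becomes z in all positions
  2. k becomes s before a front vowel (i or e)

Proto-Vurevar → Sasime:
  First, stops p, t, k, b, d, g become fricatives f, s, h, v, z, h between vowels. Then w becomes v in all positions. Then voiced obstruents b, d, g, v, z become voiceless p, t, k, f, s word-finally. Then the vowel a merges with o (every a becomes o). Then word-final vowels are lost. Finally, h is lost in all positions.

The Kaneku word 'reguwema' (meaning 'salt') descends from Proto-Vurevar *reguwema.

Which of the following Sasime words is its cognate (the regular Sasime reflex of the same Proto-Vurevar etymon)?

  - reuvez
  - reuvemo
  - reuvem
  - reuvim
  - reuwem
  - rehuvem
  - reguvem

reuvem

Sasime: start from *reguwema.
  rule 1 (intervocalic lenition): reguwema → rehuwema
  rule 2 (unconditioned shift): rehuwema → rehuvema
  rule 3: no change — rehuvema
  rule 4 (vowel merger): rehuvema → rehuvemo
  rule 5 (apocope): rehuvemo → rehuvem
  rule 6 (h-loss): rehuvem → reuvem
  ⇒ Sasime reuvem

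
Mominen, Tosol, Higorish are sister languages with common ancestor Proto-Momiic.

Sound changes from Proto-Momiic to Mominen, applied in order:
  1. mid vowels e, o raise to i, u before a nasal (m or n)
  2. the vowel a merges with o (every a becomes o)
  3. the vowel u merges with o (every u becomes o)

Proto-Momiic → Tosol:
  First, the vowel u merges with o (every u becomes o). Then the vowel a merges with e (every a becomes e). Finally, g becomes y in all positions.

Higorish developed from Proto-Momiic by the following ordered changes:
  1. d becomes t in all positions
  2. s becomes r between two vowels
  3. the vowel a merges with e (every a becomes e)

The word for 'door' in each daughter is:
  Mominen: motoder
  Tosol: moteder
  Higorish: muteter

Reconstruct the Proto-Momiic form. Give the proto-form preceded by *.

*mutader

Position 5: Mominen has d, Tosol has d, Higorish has t. Mominen preserves d here (none of its changes turn any other segment into d), so the proto-segment is *d.
Position 2: Mominen has o, Tosol has o, Higorish has u. Higorish preserves u here (none of its changes turn any other segment into u), so the proto-segment is *u.
Verify the candidate proto-form against each daughter:
Mominen: start from *mutader.
  rule 1: no change — mutader
  rule 2 (vowel merger): mutader → mutoder
  rule 3 (vowel merger): mutoder → motoder
  ⇒ Mominen motoder
Tosol: *mutader
  mutader → motader   [vowel merger]
  motader → moteder   [vowel merger]
  moteder (rule 3 does not apply)
  giving Tosol moteder.
Higorish: *mutader
  mutader → mutater   [unconditioned shift]
  mutater (rule 2 does not apply)
  mutater → muteter   [vowel merger]
  giving Higorish muteter.
Only *mutader yields all of Mominen motoder, Tosol moteder, Higorish muteter.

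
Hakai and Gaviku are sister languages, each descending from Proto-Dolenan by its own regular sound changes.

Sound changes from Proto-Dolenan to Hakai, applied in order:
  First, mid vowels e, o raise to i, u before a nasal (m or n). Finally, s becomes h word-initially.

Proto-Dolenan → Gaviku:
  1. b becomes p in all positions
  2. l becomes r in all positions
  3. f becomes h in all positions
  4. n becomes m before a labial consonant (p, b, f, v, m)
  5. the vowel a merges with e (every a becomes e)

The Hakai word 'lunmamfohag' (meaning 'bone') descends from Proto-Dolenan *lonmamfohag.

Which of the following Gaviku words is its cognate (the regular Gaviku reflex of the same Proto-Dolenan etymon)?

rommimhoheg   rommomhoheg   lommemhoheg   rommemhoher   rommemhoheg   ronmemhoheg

Gaviku: *lonmamfohag > ronmamfohag > ronmamhohag > rommamhohag > rommemhoheg  (by unconditioned shift, unconditioned shift, nasal place assimilation, vowel merger)
Among the options, 'rommemhoheg' alone shows every Gaviku change applied in order.

rommemhoheg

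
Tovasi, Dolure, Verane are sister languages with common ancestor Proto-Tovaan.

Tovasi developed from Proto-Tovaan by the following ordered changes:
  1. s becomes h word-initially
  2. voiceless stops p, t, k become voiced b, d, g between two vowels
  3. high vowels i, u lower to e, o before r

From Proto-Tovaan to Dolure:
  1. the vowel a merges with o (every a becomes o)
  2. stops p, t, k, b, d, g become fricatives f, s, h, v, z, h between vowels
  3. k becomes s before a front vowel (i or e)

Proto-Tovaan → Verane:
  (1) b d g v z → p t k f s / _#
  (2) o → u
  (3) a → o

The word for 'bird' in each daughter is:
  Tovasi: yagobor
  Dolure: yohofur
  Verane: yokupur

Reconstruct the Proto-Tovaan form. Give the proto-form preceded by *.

Position 3: Tovasi has g, Dolure has h, Verane has k. Taking the neighbouring segments as reconstructed: Tovasi g could go back to *k or *g; Dolure h could go back to *k or *g or *h; Verane k can only go back to *k — the one source consistent with every daughter is *k.
Position 2: Tovasi has a, Dolure has o, Verane has o. Tovasi preserves a here (none of its changes turn any other segment into a), so the proto-segment is *a.
Position 6: Tovasi has o, Dolure has u, Verane has u. Dolure preserves u here (none of its changes turn any other segment into u), so the proto-segment is *u.
Verify the candidate proto-form against each daughter:
Tovasi: *yakopur
  yakopur (rule 1 does not apply)
  yakopur → yagobur   [intervocalic voicing]
  yagobur → yagobor   [pre-rhotic lowering]
  giving Tovasi yagobor.
Dolure: *yakopur
  yakopur → yokopur   [vowel merger]
  yokopur → yohofur   [intervocalic lenition]
  yohofur (rule 3 does not apply)
  giving Dolure yohofur.
Verane: start from *yakopur.
  rule 1: no change — yakopur
  rule 2 (vowel merger): yakopur → yakupur
  rule 3 (vowel merger): yakupur → yokupur
  ⇒ Verane yokupur
Only *yakopur yields all of Tovasi yagobor, Dolure yohofur, Verane yokupur.

*yakopur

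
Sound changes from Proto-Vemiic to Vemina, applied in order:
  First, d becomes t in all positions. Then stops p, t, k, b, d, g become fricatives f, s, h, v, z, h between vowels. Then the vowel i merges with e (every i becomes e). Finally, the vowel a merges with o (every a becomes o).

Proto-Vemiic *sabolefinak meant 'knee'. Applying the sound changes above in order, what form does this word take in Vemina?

sovolefenok

Vemina: start from *sabolefinak.
  rule 1: no change — sabolefinak
  rule 2 (intervocalic lenition): sabolefinak → savolefinak
  rule 3 (vowel merger): savolefinak → savolefenak
  rule 4 (vowel merger): savolefenak → sovolefenok
  ⇒ Vemina sovolefenok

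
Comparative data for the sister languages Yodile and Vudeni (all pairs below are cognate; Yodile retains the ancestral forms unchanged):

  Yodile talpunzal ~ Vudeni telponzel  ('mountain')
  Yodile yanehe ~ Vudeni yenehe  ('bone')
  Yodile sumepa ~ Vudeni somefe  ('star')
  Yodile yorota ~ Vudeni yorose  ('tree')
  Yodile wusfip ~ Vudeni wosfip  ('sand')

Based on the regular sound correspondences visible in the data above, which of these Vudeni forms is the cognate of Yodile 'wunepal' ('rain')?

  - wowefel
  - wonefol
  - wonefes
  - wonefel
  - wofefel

talpunzal ~ telponzel — Yodile u corresponds to Vudeni o after a consonant, before a nasal.
sumepa ~ somefe — Yodile p corresponds to Vudeni f between vowels (before a back vowel).
talpunzal ~ telponzel — Yodile a corresponds to Vudeni e after a consonant, before a consonant other than r, m, n, p, b, f, v.
Applying these to Yodile 'wunepal':
  wunepal → wonepal   (u→o after a consonant, before a nasal)
  wonepal → wonefal   (p→f between vowels (before a back vowel))
  wonefal → wonefel   (a→e after a consonant, before a consonant other than r, m, n, p, b, f, v)
So the Vudeni cognate is 'wonefel'.

wonefel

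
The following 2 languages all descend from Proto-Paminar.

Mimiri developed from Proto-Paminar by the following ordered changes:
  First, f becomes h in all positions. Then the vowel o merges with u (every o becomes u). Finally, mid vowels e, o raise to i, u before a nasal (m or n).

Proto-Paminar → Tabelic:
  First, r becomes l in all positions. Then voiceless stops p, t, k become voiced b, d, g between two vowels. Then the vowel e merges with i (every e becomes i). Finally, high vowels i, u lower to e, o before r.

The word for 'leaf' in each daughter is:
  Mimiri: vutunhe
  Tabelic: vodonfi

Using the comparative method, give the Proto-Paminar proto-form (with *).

Position 6: Mimiri has h, Tabelic has f. Tabelic preserves f here (none of its changes turn any other segment into f), so the proto-segment is *f.
Position 4: Mimiri has u, Tabelic has o. Taking the neighbouring segments as reconstructed: Mimiri u could go back to *o or *u; Tabelic o can only go back to *o — the one source consistent with every daughter is *o.
This points to *votonfe. Verify forward in each daughter:
Mimiri: *votonfe > votonhe > vutunhe  (by unconditioned shift, vowel merger)
Tabelic: *votonfe
  votonfe (rule 1 does not apply)
  votonfe → vodonfe   [intervocalic voicing]
  vodonfe → vodonfi   [vowel merger]
  vodonfi (rule 4 does not apply)
  giving Tabelic vodonfi.
*votonfe is the unique common source.

*votonfe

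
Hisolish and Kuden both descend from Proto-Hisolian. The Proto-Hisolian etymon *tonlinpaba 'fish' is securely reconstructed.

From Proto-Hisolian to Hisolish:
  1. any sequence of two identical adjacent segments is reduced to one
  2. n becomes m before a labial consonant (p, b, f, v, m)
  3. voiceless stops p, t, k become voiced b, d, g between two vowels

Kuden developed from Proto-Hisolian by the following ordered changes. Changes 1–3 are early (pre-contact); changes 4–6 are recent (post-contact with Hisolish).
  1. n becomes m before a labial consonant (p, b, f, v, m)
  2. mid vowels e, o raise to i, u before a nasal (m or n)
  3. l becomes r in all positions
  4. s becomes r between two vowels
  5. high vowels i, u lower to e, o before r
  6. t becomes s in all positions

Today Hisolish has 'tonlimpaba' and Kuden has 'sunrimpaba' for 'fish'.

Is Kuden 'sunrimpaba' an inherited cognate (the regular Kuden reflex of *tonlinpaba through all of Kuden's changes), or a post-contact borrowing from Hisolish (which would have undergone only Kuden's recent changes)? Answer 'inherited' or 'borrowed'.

inherited

If inherited, *tonlinpaba would pass through all of Kuden's changes:
Kuden: start from *tonlinpaba.
  rule 1 (nasal place assimilation): tonlinpaba → tonlimpaba
  rule 2 (pre-nasal raising): tonlimpaba → tunlimpaba
  rule 3 (unconditioned shift): tunlimpaba → tunrimpaba
  rule 4: no change — tunrimpaba
  rule 5: no change — tunrimpaba
  rule 6 (unconditioned shift): tunrimpaba → sunrimpaba
  ⇒ Kuden sunrimpaba
If borrowed from Hisolish 'tonlimpaba' after the early changes, it would undergo only the recent ones:
  rule 4 (rhotacism): no change (tonlimpaba)
  rule 5 (pre-rhotic lowering): no change (tonlimpaba)
  rule 6 (unconditioned shift): tonlimpaba → sonlimpaba
  ⇒ as a loan: sonlimpaba
Kuden 'sunrimpaba' matches the inherited outcome exactly, so it is an inherited cognate, not a loan.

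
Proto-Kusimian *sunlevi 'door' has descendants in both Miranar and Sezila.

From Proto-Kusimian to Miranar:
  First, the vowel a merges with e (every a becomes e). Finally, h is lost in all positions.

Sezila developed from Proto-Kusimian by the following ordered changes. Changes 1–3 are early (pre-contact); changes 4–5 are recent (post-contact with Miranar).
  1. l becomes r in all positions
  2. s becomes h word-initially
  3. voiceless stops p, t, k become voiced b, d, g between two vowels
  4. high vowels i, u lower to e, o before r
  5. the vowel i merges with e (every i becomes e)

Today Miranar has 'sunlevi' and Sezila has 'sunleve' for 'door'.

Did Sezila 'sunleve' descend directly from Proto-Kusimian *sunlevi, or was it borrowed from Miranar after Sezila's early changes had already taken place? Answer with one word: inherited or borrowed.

If inherited, *sunlevi would pass through all of Sezila's changes:
Sezila: *sunlevi
  sunlevi → sunrevi   [unconditioned shift]
  sunrevi → hunrevi   [debuccalisation]
  hunrevi (rule 3 does not apply)
  hunrevi (rule 4 does not apply)
  hunrevi → hunreve   [vowel merger]
  giving Sezila hunreve.
If borrowed from Miranar 'sunlevi' after the early changes, it would undergo only the recent ones:
  rule 4 (pre-rhotic lowering): no change (sunlevi)
  rule 5 (vowel merger): sunlevi → sunleve
  ⇒ as a loan: sunleve
Sezila 'sunleve' matches the loan outcome 'sunleve', not the inherited 'hunreve' — it skipped the early Sezila changes, so it was borrowed from Miranar.

borrowed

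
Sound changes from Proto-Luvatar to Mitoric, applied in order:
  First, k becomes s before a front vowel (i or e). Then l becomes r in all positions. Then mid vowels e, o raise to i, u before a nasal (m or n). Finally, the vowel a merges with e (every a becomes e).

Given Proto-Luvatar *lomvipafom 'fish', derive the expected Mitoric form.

rumvipefum

Mitoric: *lomvipafom
  lomvipafom (rule 1 does not apply)
  lomvipafom → romvipafom   [unconditioned shift]
  romvipafom → rumvipafum   [pre-nasal raising]
  rumvipafum → rumvipefum   [vowel merger]
  giving Mitoric rumvipefum.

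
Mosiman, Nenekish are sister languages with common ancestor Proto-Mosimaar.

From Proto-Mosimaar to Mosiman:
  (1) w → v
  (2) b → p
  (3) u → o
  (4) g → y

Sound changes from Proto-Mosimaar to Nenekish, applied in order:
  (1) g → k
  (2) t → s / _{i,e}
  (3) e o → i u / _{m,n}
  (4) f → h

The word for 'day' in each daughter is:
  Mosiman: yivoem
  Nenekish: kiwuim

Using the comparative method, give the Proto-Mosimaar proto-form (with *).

*giwuem

Position 5: Mosiman has e, Nenekish has i. Mosiman preserves e here (none of its changes turn any other segment into e), so the proto-segment is *e.
Position 1: Mosiman has y, Nenekish has k. Taking the neighbouring segments as reconstructed: Mosiman y could go back to *g or *y; Nenekish k could go back to *k or *g — the one source consistent with every daughter is *g.
This points to *giwuem. Verify forward in each daughter:
Mosiman: start from *giwuem.
  rule 1 (unconditioned shift): giwuem → givuem
  rule 2: no change — givuem
  rule 3 (vowel merger): givuem → givoem
  rule 4 (unconditioned shift): givoem → yivoem
  ⇒ Mosiman yivoem
Nenekish: *giwuem > kiwuem > kiwuim  (by unconditioned shift, pre-nasal raising)
No other proto-form is consistent with every reflex, so the reconstruction is *giwuem.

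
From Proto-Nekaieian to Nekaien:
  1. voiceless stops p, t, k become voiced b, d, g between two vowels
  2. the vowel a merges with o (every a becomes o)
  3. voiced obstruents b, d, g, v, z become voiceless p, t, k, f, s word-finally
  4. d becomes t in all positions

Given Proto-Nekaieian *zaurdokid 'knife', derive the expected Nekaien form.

zourtogit

Nekaien: *zaurdokid > zaurdogid > zourdogid > zourdogit > zourtogit  (by intervocalic voicing, vowel merger, final devoicing, unconditioned shift)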